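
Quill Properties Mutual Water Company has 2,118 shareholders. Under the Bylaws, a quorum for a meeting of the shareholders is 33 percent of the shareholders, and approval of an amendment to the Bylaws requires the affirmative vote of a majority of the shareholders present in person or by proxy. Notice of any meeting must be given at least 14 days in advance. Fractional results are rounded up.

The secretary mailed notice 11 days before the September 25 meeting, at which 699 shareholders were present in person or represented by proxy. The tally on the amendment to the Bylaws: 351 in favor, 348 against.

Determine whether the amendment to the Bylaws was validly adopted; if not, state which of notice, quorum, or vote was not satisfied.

Invalid — notice requirement not satisfied.

Notice: 11 days given; 14 required. Not satisfied.
Quorum: 33% of 2,118 = 698.94, rounded up to 699; 699 present. Satisfied.
Vote: requires a majority of those present (699); a majority of 699 is 350, so 350 needed; 351 in favor. Satisfied.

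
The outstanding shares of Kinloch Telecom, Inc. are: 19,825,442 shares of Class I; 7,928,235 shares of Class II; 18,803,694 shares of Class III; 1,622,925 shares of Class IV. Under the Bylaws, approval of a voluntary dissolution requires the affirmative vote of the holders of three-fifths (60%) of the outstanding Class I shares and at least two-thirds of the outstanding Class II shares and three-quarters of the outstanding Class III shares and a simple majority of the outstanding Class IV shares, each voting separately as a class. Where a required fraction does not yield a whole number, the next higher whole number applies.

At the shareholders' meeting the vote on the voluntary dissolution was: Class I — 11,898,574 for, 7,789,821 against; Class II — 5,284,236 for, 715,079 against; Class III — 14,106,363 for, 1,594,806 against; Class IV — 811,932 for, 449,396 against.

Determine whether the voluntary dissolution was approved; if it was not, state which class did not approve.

Class I: 3/5 of 19825442 = 11895265.20, rounded up to 11895266; 11,895,266 required, 11,898,574 in favor — approved.
Class II: 2/3 of 7928235 = 5285490; 5,285,490 required, 5,284,236 in favor — not approved.
Class III: 3/4 of 18803694 = 14102770.50, rounded up to 14102771; 14,102,771 required, 14,106,363 in favor — approved.
Class IV: a majority of 1622925 is 811463; 811,463 required, 811,932 in favor — approved.

Not approved — the Class II shares did not give the required vote.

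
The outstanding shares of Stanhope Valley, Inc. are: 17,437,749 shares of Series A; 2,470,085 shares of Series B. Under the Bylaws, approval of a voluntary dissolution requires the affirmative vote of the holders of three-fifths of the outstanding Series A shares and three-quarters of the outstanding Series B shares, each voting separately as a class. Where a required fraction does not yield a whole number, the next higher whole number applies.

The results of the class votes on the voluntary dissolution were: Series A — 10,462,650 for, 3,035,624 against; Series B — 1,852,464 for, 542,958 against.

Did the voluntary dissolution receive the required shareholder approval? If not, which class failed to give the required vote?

Series A: 3/5 of 17437749 = 10462649.40, rounded up to 10462650; 10,462,650 required, 10,462,650 in favor — approved.
Series B: 3/4 of 2470085 = 1852563.75, rounded up to 1852564; 1,852,564 required, 1,852,464 in favor — not approved.

Not approved — the Series B shares did not give the required vote.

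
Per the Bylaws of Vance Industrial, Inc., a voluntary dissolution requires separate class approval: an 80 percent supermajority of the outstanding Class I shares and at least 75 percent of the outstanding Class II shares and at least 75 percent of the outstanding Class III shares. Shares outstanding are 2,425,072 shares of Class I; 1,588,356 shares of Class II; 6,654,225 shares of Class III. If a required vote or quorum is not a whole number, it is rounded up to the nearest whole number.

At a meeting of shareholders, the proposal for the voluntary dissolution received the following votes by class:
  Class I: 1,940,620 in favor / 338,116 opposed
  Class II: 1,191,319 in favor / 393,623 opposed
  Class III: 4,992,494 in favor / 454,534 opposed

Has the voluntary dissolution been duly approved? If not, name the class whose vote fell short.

Approved — every class gave the required vote.

Class I: 4/5 of 2425072 = 1940057.60, rounded up to 1940058; 1,940,058 required, 1,940,620 in favor — approved.
Class II: 3/4 of 1588356 = 1191267; 1,191,267 required, 1,191,319 in favor — approved.
Class III: 3/4 of 6654225 = 4990668.75, rounded up to 4990669; 4,990,669 required, 4,992,494 in favor — approved.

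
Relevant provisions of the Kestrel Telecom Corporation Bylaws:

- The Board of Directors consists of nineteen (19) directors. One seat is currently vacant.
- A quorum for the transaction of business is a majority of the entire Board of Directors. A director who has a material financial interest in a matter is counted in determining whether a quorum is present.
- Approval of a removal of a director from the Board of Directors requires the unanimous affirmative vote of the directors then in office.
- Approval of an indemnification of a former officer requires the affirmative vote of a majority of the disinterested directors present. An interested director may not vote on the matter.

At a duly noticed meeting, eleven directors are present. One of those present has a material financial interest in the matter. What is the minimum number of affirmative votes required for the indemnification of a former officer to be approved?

The indemnification of a former officer requires a majority of the disinterested directors present (11 − 1 = 10).
A majority of 10 is 6.

6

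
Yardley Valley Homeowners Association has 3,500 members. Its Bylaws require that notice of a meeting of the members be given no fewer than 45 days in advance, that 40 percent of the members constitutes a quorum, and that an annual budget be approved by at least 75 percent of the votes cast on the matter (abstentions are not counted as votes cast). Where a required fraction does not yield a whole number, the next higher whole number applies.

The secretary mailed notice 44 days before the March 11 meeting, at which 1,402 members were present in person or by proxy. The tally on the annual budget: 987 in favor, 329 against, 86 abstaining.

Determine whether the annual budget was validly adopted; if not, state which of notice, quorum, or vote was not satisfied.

Notice: 44 days given; 45 required. Not satisfied.
Quorum: 40% of 3,500 = 1,400; 1,402 present. Satisfied.
Vote: requires three-fourths of the votes cast (1,402 − 86 abstaining = 1,316); 3/4 of 1316 = 987, so 987 needed; 987 in favor. Satisfied.

Invalid — notice requirement not satisfied.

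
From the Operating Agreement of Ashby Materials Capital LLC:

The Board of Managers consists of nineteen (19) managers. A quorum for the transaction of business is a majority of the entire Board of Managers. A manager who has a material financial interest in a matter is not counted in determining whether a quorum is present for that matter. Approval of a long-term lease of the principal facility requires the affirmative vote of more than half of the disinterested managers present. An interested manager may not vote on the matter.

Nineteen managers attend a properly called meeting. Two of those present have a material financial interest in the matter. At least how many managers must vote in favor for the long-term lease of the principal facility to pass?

The long-term lease of the principal facility requires a majority of the disinterested managers present (19 − 2 = 17).
A majority of 17 is 9.

9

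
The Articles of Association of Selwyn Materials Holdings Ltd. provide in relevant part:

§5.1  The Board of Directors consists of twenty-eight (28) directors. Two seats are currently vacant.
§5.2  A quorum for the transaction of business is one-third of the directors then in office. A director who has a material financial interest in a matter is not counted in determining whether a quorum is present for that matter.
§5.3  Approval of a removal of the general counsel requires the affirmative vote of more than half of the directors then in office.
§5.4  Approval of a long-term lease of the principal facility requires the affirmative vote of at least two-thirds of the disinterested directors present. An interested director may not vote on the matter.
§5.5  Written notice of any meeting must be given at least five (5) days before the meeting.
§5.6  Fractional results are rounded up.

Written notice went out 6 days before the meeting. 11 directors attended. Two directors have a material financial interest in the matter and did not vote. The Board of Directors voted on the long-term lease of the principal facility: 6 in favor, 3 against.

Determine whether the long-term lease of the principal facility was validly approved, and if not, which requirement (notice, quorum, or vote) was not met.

Notice: 6 days given; 5 required (6 ≥ 5). Satisfied.
Quorum: 11 present, but the 2 interested directors do not count, leaving 9. Quorum is 9. Satisfied.
Vote: the long-term lease of the principal facility requires two-thirds of the disinterested directors present (11 − 2 = 9). 2/3 of 9 = 6, so 6 affirmative votes are needed; 6 voted in favor. Satisfied.

Valid — all requirements satisfied.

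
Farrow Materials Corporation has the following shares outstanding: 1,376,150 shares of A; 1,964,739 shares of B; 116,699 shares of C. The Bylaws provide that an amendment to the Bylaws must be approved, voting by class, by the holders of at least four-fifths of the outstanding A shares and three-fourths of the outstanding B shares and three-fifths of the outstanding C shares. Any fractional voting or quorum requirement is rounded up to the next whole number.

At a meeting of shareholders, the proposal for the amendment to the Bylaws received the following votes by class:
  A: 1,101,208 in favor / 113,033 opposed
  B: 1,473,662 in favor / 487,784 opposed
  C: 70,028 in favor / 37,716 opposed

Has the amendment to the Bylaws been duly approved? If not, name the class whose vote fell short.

Approved — every class gave the required vote.

A: 4/5 of 1376150 = 1100920; 1,100,920 required, 1,101,208 in favor — approved.
B: 3/4 of 1964739 = 1473554.25, rounded up to 1473555; 1,473,555 required, 1,473,662 in favor — approved.
C: 3/5 of 116699 = 70019.40, rounded up to 70020; 70,020 required, 70,028 in favor — approved.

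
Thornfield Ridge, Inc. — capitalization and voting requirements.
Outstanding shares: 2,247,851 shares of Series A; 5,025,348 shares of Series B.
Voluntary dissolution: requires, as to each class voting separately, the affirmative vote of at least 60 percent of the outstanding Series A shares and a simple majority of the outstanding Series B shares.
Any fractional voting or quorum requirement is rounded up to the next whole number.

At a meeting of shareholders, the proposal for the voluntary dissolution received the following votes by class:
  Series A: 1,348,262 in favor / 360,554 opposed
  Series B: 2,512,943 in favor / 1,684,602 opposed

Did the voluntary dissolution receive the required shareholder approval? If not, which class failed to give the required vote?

Not approved — the Series A shares did not give the required vote.

Series A: 3/5 of 2247851 = 1348710.60, rounded up to 1348711; 1,348,711 required, 1,348,262 in favor — not approved.
Series B: a majority of 5025348 is 2512675; 2,512,675 required, 2,512,943 in favor — approved.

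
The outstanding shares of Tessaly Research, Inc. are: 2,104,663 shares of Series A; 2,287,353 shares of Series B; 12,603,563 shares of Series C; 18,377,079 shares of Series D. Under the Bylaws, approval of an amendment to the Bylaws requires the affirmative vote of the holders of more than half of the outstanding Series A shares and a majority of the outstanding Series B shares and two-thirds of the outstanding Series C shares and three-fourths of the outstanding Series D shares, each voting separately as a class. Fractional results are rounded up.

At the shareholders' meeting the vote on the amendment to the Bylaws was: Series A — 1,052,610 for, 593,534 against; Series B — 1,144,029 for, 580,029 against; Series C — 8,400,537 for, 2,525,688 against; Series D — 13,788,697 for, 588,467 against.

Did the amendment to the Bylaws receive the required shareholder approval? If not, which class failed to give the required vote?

Not approved — the Series C shares did not give the required vote.

Series A: a majority of 2104663 is 1052332; 1,052,332 required, 1,052,610 in favor — approved.
Series B: a majority of 2287353 is 1143677; 1,143,677 required, 1,144,029 in favor — approved.
Series C: 2/3 of 12603563 = 8402375.33, rounded up to 8402376; 8,402,376 required, 8,400,537 in favor — not approved.
Series D: 3/4 of 18377079 = 13782809.25, rounded up to 13782810; 13,782,810 required, 13,788,697 in favor — approved.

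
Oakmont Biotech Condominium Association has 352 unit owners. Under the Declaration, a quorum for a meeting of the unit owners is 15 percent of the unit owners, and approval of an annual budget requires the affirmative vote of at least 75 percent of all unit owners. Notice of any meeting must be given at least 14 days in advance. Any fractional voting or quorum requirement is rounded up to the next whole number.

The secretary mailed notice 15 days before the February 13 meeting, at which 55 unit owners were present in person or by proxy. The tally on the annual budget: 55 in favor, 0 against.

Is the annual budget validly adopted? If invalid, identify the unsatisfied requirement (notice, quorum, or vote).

Notice: 15 days given; 14 required. Satisfied.
Quorum: 15% of 352 = 52.80, rounded up to 53; 55 present. Satisfied.
Vote: requires three-fourths of all unit owners (352); 3/4 of 352 = 264, so 264 needed; 55 in favor. Not satisfied.

Invalid — vote requirement not satisfied.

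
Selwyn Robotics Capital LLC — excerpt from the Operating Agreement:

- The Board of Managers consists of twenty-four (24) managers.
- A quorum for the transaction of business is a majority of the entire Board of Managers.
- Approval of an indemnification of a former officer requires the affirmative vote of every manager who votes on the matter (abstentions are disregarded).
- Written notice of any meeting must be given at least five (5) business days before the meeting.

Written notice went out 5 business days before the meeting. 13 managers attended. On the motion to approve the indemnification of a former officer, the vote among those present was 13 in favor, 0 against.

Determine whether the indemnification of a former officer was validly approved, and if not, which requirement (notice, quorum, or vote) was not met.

Valid — all requirements satisfied.

Notice: 5 business days given; 5 required (5 ≥ 5). Satisfied.
Quorum: 13 present; quorum is 13. Satisfied.
Vote: the indemnification of a former officer requires the unanimous vote of the votes cast (13). Unanimous means all 13, so 13 affirmative votes are needed; 13 voted in favor. Satisfied.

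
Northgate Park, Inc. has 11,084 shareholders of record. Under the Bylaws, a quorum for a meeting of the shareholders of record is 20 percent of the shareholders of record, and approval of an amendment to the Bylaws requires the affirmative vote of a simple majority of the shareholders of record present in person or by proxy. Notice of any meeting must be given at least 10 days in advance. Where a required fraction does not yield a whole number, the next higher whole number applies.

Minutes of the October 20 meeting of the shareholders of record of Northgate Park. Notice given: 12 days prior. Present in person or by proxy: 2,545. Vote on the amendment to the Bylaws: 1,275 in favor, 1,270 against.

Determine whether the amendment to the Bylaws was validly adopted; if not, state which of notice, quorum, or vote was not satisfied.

Valid — all requirements satisfied.

Notice: 12 days given; 10 required. Satisfied.
Quorum: 20% of 11,084 = 2,216.80, rounded up to 2,217; 2,545 present. Satisfied.
Vote: requires a majority of those present (2,545); a majority of 2545 is 1273, so 1,273 needed; 1,275 in favor. Satisfied.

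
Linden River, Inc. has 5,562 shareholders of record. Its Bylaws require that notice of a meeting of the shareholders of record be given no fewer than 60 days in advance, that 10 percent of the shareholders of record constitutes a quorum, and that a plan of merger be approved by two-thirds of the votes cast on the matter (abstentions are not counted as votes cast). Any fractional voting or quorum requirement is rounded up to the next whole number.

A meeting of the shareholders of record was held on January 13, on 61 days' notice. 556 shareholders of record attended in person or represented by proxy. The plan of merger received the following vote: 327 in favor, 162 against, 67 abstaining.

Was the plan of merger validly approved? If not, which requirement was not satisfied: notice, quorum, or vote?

Invalid — quorum requirement not satisfied.

Notice: 61 days given; 60 required. Satisfied.
Quorum: 10% of 5,562 = 556.20, rounded up to 557; 556 present. Not satisfied.
Vote: requires two-thirds of the votes cast (556 − 67 abstaining = 489); 2/3 of 489 = 326, so 326 needed; 327 in favor. Satisfied.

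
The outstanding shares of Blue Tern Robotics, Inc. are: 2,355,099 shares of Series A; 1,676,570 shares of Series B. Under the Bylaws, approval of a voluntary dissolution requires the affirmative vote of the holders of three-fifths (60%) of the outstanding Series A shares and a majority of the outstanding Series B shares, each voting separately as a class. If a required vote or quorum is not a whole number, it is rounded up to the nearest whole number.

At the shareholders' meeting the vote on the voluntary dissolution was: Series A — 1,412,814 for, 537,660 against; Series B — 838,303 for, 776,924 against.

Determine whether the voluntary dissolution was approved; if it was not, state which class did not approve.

Series A: 3/5 of 2355099 = 1413059.40, rounded up to 1413060; 1,413,060 required, 1,412,814 in favor — not approved.
Series B: a majority of 1676570 is 838286; 838,286 required, 838,303 in favor — approved.

Not approved — the Series A shares did not give the required vote.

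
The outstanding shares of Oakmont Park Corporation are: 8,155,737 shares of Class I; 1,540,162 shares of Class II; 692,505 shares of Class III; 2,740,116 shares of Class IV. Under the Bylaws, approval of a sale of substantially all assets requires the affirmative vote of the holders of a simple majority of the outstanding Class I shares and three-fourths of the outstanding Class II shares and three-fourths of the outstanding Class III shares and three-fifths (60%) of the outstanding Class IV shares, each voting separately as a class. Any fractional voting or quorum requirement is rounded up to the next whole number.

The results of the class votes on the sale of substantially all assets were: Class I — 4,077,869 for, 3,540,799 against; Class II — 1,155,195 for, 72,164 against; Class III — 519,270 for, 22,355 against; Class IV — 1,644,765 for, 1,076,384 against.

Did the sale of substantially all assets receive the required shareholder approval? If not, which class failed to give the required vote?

Not approved — the Class III shares did not give the required vote.

Class I: a majority of 8155737 is 4077869; 4,077,869 required, 4,077,869 in favor — approved.
Class II: 3/4 of 1540162 = 1155121.50, rounded up to 1155122; 1,155,122 required, 1,155,195 in favor — approved.
Class III: 3/4 of 692505 = 519378.75, rounded up to 519379; 519,379 required, 519,270 in favor — not approved.
Class IV: 3/5 of 2740116 = 1644069.60, rounded up to 1644070; 1,644,070 required, 1,644,765 in favor — approved.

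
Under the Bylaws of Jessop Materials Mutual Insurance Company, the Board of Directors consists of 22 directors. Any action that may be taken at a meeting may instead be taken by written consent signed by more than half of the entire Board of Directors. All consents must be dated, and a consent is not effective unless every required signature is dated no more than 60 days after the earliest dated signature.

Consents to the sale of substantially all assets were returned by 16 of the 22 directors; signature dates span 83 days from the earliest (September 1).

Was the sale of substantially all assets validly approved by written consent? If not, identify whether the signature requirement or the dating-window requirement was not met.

Not effective — dating-window requirement not satisfied.

Signatures required: more than half of 22 — a majority of 22 is 12, so 12 needed; 16 signed. Sufficient.
Dating window: the latest signature is 83 days after the earliest; the limit is 60 days. Outside the window.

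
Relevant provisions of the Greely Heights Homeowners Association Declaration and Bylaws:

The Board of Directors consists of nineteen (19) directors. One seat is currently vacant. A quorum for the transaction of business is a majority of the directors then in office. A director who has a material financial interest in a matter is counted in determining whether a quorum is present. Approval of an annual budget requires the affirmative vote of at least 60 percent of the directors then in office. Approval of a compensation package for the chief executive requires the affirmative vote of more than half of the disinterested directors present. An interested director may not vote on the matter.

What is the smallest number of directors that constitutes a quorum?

A majority of 18 is 10.

10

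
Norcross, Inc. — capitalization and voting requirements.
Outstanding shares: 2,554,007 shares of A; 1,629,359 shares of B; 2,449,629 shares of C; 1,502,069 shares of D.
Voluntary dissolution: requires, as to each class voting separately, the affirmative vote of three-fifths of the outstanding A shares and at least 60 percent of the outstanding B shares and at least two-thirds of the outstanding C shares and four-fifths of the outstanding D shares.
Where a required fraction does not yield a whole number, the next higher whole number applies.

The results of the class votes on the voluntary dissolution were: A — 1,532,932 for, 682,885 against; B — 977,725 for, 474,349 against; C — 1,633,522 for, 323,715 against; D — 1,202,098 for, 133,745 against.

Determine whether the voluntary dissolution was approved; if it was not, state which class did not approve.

A: 3/5 of 2554007 = 1532404.20, rounded up to 1532405; 1,532,405 required, 1,532,932 in favor — approved.
B: 3/5 of 1629359 = 977615.40, rounded up to 977616; 977,616 required, 977,725 in favor — approved.
C: 2/3 of 2449629 = 1633086; 1,633,086 required, 1,633,522 in favor — approved.
D: 4/5 of 1502069 = 1201655.20, rounded up to 1201656; 1,201,656 required, 1,202,098 in favor — approved.

Approved — every class gave the required vote.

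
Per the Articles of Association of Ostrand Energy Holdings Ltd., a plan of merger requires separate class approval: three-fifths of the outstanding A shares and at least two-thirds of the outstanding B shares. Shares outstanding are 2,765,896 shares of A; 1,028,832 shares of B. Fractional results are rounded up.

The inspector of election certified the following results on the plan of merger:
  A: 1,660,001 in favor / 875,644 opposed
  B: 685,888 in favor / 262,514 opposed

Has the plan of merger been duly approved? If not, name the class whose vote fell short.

A: 3/5 of 2765896 = 1659537.60, rounded up to 1659538; 1,659,538 required, 1,660,001 in favor — approved.
B: 2/3 of 1028832 = 685888; 685,888 required, 685,888 in favor — approved.

Approved — every class gave the required vote.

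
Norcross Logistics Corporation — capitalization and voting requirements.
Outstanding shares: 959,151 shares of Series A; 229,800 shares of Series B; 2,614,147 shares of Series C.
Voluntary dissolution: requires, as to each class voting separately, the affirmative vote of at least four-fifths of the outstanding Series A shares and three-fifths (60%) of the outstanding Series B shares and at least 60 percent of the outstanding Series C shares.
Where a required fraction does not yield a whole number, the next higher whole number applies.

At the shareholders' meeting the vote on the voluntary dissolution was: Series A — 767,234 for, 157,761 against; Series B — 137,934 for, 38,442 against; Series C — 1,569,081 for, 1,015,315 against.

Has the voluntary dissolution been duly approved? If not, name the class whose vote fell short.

Not approved — the Series A shares did not give the required vote.

Series A: 4/5 of 959151 = 767320.80, rounded up to 767321; 767,321 required, 767,234 in favor — not approved.
Series B: 3/5 of 229800 = 137880; 137,880 required, 137,934 in favor — approved.
Series C: 3/5 of 2614147 = 1568488.20, rounded up to 1568489; 1,568,489 required, 1,569,081 in favor — approved.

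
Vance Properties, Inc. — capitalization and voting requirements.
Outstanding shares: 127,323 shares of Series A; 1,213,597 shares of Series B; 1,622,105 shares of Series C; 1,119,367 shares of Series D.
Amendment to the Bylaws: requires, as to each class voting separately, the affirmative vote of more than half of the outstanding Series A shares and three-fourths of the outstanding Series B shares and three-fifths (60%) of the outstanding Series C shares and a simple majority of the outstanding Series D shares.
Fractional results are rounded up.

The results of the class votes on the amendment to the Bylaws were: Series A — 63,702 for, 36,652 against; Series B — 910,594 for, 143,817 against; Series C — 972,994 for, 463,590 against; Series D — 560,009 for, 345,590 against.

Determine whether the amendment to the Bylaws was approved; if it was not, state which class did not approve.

Series A: a majority of 127323 is 63662; 63,662 required, 63,702 in favor — approved.
Series B: 3/4 of 1213597 = 910197.75, rounded up to 910198; 910,198 required, 910,594 in favor — approved.
Series C: 3/5 of 1622105 = 973263; 973,263 required, 972,994 in favor — not approved.
Series D: a majority of 1119367 is 559684; 559,684 required, 560,009 in favor — approved.

Not approved — the Series C shares did not give the required vote.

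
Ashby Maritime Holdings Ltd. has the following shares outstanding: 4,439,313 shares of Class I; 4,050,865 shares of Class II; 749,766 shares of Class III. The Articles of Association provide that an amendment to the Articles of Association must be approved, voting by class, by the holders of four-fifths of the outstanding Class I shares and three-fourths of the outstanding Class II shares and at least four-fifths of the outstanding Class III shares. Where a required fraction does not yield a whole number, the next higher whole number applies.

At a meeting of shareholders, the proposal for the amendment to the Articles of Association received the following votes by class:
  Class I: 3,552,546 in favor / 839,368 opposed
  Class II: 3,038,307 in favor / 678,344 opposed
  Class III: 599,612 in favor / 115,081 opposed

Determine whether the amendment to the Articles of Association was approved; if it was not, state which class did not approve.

Not approved — the Class III shares did not give the required vote.

Class I: 4/5 of 4439313 = 3551450.40, rounded up to 3551451; 3,551,451 required, 3,552,546 in favor — approved.
Class II: 3/4 of 4050865 = 3038148.75, rounded up to 3038149; 3,038,149 required, 3,038,307 in favor — approved.
Class III: 4/5 of 749766 = 599812.80, rounded up to 599813; 599,813 required, 599,612 in favor — not approved.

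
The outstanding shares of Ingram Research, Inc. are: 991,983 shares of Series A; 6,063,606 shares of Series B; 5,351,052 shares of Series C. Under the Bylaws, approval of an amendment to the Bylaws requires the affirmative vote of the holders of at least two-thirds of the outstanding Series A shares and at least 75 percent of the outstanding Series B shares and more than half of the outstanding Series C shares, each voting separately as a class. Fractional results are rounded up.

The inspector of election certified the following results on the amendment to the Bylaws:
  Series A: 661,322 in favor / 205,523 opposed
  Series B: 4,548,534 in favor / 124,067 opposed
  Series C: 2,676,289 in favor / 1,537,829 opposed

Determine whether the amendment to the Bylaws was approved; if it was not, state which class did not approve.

Approved — every class gave the required vote.

Series A: 2/3 of 991983 = 661322; 661,322 required, 661,322 in favor — approved.
Series B: 3/4 of 6063606 = 4547704.50, rounded up to 4547705; 4,547,705 required, 4,548,534 in favor — approved.
Series C: a majority of 5351052 is 2675527; 2,675,527 required, 2,676,289 in favor — approved.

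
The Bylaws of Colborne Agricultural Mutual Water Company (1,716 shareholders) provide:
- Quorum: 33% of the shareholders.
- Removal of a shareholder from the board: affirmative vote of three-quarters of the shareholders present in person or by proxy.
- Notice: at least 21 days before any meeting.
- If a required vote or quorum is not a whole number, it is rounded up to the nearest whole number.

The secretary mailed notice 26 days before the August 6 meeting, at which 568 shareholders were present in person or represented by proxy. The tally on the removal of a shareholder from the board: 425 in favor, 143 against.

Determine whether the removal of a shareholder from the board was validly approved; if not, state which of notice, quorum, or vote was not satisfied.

Invalid — vote requirement not satisfied.

Notice: 26 days given; 21 required. Satisfied.
Quorum: 33% of 1,716 = 566.28, rounded up to 567; 568 present. Satisfied.
Vote: requires three-fourths of those present (568); 3/4 of 568 = 426, so 426 needed; 425 in favor. Not satisfied.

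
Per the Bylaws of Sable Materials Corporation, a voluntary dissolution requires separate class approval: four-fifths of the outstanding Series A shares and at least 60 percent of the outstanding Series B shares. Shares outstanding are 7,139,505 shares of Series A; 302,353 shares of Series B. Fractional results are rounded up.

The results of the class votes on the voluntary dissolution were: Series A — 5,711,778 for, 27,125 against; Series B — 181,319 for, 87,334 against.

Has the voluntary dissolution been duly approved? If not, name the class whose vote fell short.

Series A: 4/5 of 7139505 = 5711604; 5,711,604 required, 5,711,778 in favor — approved.
Series B: 3/5 of 302353 = 181411.80, rounded up to 181412; 181,412 required, 181,319 in favor — not approved.

Not approved — the Series B shares did not give the required vote.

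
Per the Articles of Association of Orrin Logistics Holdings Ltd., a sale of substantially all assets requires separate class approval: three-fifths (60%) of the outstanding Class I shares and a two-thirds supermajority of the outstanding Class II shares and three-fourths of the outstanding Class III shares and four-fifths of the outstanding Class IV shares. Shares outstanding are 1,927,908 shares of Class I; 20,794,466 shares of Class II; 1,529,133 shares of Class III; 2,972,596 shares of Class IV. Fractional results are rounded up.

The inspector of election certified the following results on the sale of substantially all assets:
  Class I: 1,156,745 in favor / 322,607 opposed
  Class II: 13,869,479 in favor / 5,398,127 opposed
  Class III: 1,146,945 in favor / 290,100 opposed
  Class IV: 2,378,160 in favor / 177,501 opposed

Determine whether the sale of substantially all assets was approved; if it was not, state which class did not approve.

Approved — every class gave the required vote.

Class I: 3/5 of 1927908 = 1156744.80, rounded up to 1156745; 1,156,745 required, 1,156,745 in favor — approved.
Class II: 2/3 of 20794466 = 13862977.33, rounded up to 13862978; 13,862,978 required, 13,869,479 in favor — approved.
Class III: 3/4 of 1529133 = 1146849.75, rounded up to 1146850; 1,146,850 required, 1,146,945 in favor — approved.
Class IV: 4/5 of 2972596 = 2378076.80, rounded up to 2378077; 2,378,077 required, 2,378,160 in favor — approved.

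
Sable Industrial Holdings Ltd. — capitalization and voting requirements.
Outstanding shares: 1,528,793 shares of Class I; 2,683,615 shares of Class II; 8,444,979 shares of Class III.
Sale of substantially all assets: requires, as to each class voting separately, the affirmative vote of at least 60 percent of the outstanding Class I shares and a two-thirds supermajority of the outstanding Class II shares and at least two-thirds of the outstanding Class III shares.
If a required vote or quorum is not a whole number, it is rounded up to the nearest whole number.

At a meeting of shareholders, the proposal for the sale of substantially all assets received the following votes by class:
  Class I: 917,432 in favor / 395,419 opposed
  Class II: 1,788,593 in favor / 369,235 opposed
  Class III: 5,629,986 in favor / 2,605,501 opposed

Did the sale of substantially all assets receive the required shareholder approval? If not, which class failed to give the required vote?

Not approved — the Class II shares did not give the required vote.

Class I: 3/5 of 1528793 = 917275.80, rounded up to 917276; 917,276 required, 917,432 in favor — approved.
Class II: 2/3 of 2683615 = 1789076.67, rounded up to 1789077; 1,789,077 required, 1,788,593 in favor — not approved.
Class III: 2/3 of 8444979 = 5629986; 5,629,986 required, 5,629,986 in favor — approved.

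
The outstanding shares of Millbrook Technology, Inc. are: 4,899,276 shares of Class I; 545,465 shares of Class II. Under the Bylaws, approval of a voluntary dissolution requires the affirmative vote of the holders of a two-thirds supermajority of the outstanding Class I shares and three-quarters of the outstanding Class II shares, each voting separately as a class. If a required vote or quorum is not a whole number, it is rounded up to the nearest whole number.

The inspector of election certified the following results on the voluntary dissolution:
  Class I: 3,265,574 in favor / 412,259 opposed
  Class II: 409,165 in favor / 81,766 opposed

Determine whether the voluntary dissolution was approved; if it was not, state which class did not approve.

Class I: 2/3 of 4899276 = 3266184; 3,266,184 required, 3,265,574 in favor — not approved.
Class II: 3/4 of 545465 = 409098.75, rounded up to 409099; 409,099 required, 409,165 in favor — approved.

Not approved — the Class I shares did not give the required vote.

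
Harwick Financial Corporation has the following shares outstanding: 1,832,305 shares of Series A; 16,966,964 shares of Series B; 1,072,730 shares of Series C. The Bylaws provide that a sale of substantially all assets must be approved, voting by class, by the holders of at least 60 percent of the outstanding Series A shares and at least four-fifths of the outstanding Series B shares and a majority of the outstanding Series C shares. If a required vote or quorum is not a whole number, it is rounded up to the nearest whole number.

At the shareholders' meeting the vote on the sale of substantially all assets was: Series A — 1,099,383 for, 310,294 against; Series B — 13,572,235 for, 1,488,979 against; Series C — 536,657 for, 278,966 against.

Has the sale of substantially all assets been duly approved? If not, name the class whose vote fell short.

Not approved — the Series B shares did not give the required vote.

Series A: 3/5 of 1832305 = 1099383; 1,099,383 required, 1,099,383 in favor — approved.
Series B: 4/5 of 16966964 = 13573571.20, rounded up to 13573572; 13,573,572 required, 13,572,235 in favor — not approved.
Series C: a majority of 1072730 is 536366; 536,366 required, 536,657 in favor — approved.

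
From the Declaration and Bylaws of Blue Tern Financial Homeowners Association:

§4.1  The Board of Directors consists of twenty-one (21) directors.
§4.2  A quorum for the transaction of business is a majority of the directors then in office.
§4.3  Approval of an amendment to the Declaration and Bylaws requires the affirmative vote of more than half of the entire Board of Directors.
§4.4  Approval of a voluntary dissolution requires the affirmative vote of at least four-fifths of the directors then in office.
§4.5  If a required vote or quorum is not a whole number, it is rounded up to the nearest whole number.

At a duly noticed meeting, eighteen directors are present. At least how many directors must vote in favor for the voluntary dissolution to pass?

17

The voluntary dissolution requires four-fifths of the directors then in office (21).
4/5 of 21 = 16.80, rounded up to 17.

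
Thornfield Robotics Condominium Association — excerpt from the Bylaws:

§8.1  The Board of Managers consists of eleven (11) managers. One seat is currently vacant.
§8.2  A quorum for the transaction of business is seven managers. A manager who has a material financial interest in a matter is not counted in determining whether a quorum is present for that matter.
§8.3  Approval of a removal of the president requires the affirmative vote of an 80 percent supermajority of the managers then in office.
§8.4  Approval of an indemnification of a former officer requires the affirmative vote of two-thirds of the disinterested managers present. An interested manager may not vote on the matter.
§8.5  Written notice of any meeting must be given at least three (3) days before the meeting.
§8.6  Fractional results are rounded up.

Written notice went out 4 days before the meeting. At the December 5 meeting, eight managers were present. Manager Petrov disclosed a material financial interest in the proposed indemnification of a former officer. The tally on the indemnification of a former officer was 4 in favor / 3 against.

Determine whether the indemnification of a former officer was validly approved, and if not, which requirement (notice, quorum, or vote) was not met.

Invalid — vote requirement not satisfied.

Notice: 4 days given; 3 required (4 ≥ 3). Satisfied.
Quorum: 8 present, but the 1 interested manager does not count, leaving 7. Quorum is 7. Satisfied.
Vote: the indemnification of a former officer requires two-thirds of the disinterested managers present (8 − 1 = 7). 2/3 of 7 = 4.67, rounded up to 5, so 5 affirmative votes are needed; 4 voted in favor. Not satisfied.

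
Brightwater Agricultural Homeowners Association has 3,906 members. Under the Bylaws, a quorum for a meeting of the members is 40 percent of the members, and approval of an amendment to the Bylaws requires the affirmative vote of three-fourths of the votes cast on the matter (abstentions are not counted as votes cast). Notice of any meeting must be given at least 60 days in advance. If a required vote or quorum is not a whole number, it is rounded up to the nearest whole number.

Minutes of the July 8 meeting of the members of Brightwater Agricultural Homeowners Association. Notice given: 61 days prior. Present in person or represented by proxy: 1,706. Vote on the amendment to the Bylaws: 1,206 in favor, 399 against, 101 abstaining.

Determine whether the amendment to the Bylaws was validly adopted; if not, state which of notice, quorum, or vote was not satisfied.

Notice: 61 days given; 60 required. Satisfied.
Quorum: 40% of 3,906 = 1,562.40, rounded up to 1,563; 1,706 present. Satisfied.
Vote: requires three-fourths of the votes cast (1,706 − 101 abstaining = 1,605); 3/4 of 1605 = 1203.75, rounded up to 1204, so 1,204 needed; 1,206 in favor. Satisfied.

Valid — all requirements satisfied.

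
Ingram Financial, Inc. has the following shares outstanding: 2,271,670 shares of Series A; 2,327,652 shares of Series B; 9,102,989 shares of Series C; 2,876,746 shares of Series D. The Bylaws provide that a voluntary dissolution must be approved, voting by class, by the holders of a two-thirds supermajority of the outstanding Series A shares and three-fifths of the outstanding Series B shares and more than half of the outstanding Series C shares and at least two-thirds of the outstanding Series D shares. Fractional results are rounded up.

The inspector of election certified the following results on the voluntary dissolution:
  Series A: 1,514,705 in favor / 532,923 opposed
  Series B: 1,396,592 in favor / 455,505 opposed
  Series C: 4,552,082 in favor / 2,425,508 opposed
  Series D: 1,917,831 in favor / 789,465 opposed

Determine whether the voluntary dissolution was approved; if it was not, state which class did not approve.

Approved — every class gave the required vote.

Series A: 2/3 of 2271670 = 1514446.67, rounded up to 1514447; 1,514,447 required, 1,514,705 in favor — approved.
Series B: 3/5 of 2327652 = 1396591.20, rounded up to 1396592; 1,396,592 required, 1,396,592 in favor — approved.
Series C: a majority of 9102989 is 4551495; 4,551,495 required, 4,552,082 in favor — approved.
Series D: 2/3 of 2876746 = 1917830.67, rounded up to 1917831; 1,917,831 required, 1,917,831 in favor — approved.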